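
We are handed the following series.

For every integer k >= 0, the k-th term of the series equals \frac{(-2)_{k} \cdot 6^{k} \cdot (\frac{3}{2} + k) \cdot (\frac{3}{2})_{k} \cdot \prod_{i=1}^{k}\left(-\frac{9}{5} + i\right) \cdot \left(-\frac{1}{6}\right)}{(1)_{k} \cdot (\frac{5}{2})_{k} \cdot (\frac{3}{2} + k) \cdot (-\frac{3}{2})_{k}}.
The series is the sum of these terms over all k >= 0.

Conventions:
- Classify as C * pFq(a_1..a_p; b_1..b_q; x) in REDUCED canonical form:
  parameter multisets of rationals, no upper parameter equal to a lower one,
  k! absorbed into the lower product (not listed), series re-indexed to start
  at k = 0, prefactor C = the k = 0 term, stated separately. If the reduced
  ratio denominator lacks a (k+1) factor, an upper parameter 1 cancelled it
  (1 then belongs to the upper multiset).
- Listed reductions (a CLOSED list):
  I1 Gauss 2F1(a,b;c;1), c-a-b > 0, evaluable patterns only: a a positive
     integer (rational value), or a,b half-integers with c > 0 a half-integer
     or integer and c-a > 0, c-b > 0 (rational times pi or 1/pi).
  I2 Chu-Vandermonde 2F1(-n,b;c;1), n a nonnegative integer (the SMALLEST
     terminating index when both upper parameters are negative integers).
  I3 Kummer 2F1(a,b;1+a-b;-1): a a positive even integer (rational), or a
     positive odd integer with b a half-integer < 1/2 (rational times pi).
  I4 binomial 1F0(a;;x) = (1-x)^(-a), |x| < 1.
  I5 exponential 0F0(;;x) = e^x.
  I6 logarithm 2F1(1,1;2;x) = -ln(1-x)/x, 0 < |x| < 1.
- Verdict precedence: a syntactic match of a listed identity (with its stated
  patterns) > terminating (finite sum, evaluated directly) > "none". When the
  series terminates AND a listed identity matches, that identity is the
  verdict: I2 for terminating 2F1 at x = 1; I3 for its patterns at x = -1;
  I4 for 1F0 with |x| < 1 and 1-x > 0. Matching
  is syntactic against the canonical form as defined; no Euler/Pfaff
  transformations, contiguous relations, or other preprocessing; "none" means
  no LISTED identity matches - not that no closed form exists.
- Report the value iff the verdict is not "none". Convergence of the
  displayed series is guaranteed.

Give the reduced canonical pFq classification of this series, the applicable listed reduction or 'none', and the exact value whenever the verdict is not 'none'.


The series (x = 6) is 3F2: upper {-2, -\frac{4}{5}, \frac{3}{2}}, lower {-\frac{3}{2}, \frac{5}{2}}, prefactor -\frac{1}{6}. Verdict: terminating. (-2)_k vanishes past k = 2, leaving a 3-term sum, computed directly. Value: \frac{1073}{1050}.

Structural cue: from the first term -\frac{1}{6}: the factor k + 3/2 cancels (top and bottom), leaving C = -1/6.
Consecutive-term ratio: r(k) = 6 * (k-2) (k-\frac{4}{5}) (k+\frac{3}{2}) / [(k-\frac{3}{2}) (k+\frac{5}{2}) (k+1)] - rational in k, leading ratio 6; with t_0 = -\frac{1}{6}, classification follows.


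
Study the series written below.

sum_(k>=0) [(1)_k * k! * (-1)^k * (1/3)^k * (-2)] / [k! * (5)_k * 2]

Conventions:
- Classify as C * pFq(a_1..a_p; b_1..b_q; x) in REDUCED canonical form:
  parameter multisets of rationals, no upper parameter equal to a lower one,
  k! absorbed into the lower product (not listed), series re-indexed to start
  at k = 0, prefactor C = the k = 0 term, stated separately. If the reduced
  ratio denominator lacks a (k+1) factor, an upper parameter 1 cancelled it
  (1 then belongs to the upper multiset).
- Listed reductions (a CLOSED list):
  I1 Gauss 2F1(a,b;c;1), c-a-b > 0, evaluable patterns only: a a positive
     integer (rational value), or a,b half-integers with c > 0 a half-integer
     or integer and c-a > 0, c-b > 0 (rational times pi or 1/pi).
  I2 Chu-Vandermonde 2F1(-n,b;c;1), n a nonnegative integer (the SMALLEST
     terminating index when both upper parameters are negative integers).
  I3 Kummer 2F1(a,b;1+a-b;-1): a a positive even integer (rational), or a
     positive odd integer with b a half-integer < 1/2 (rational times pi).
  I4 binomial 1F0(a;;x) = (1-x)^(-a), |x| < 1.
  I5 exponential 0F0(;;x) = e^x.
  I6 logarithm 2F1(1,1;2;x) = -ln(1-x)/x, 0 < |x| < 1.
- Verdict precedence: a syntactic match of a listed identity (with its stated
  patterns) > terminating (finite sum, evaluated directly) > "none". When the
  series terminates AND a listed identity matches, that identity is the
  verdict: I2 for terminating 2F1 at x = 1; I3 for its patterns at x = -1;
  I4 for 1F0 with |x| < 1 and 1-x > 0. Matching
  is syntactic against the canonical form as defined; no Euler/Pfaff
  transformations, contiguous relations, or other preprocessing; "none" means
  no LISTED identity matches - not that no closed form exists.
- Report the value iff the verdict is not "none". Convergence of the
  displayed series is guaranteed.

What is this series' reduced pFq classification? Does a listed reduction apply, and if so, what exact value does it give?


Key step: with t_0 = -1, the constant factors (prefactor -1) combine into one prefactor.
Adjacent-term ratio: r(k) = (-1/3) * (k+1) (k+1) / [(k+5) (k+1)] - rational; roots negated = parameters, x = (-1/3), C = -1.

With C = -1: the canonical form is 2F1(1, 1; 5; -1/3). Verdict: none. No listed pattern accepts 2F1(1, 1; 5; -1/3).


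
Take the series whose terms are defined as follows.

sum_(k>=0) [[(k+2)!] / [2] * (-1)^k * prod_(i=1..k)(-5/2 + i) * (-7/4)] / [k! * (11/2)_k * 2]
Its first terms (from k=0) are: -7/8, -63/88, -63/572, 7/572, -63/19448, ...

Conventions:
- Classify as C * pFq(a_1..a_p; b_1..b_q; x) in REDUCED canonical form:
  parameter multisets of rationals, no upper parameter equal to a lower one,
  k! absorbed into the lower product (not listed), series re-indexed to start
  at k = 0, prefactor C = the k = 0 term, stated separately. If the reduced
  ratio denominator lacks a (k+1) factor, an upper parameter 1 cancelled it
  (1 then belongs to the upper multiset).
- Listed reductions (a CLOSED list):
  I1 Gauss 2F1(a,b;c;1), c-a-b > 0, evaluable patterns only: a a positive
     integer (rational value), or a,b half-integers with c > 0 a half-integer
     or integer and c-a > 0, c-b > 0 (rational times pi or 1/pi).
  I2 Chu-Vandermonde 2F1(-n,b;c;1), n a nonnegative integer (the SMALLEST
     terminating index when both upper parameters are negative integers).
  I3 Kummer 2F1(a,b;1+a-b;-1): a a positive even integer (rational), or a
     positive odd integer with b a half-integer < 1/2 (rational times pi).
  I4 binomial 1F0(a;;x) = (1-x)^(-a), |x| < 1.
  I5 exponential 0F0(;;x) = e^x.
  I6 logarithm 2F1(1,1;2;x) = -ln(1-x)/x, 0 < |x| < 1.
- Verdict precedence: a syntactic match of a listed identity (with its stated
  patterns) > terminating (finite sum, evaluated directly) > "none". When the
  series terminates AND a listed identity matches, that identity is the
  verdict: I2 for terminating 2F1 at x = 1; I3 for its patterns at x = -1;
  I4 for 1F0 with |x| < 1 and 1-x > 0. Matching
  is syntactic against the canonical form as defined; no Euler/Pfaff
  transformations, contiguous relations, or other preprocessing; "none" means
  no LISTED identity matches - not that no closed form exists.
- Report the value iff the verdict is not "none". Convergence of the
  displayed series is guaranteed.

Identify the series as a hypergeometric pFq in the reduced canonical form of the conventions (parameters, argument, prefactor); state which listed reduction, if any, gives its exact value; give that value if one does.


At argument -1: a 2F1 with upper {-3/2, 3}, lower {11/2}, scaled by C = -7/8. Verdict: the Kummer evaluation I3 fires (x = -1; c = 11/2 equals 1+a-b for upper {-3/2, 3}: listed pattern). Exact value: (-2205/4096) * pi.

Key step: t_0 being -7/8, the factorial ratio (C = -7/8, x = -1) (k+a-1)!/(a-1)! is a rising factorial (a)_k.
Ratio: r(k) = (-1) * (k-3/2) (k+3) / [(k+11/2) (k+1)] - rational in k, leading ratio (-1); with t_0 = -7/8, classification follows.


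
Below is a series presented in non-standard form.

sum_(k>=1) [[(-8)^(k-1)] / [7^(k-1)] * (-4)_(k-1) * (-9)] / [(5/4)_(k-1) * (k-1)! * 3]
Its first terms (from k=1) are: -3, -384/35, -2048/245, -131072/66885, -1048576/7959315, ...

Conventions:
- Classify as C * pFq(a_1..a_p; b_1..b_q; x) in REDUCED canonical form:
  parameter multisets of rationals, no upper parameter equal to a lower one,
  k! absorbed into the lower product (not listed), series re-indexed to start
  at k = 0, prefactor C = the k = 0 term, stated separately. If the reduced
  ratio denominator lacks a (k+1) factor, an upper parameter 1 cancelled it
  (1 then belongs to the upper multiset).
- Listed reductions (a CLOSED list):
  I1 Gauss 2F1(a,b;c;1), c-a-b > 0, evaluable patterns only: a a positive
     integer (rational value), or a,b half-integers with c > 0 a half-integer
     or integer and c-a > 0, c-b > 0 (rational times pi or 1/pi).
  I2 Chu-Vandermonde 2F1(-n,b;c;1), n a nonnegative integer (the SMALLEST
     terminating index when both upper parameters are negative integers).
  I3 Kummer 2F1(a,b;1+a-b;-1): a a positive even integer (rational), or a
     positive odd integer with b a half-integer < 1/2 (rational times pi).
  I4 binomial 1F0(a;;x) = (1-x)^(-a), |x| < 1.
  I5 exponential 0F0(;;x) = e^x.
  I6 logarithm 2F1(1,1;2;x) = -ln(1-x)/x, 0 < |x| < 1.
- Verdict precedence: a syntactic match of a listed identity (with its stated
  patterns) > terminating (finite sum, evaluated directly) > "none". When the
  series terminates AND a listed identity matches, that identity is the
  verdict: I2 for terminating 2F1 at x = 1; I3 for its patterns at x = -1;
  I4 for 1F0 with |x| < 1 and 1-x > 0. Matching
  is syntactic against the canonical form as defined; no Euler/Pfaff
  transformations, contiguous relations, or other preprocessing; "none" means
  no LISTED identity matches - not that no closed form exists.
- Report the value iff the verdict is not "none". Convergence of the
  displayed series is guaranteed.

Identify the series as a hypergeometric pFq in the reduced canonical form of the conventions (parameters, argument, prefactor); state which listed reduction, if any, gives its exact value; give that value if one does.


x = -8/7 here; the reduced form reads 1F1, upper {-4}, lower {5/4}, C = -3. Verdict: terminating at k = 4: the factor (-4)_k kills every later term; summing the 5 survivors is exact. Hence: -194382521/7959315.

Structural cue: with t_0 = -3, the constant factors (prefactor -3) combine into one prefactor.
Term ratio: r(k) = (-8/7) * (k-4) / [(k+5/4) (k+1)] - rational; roots negated = parameters, x = (-8/7), C = -3.


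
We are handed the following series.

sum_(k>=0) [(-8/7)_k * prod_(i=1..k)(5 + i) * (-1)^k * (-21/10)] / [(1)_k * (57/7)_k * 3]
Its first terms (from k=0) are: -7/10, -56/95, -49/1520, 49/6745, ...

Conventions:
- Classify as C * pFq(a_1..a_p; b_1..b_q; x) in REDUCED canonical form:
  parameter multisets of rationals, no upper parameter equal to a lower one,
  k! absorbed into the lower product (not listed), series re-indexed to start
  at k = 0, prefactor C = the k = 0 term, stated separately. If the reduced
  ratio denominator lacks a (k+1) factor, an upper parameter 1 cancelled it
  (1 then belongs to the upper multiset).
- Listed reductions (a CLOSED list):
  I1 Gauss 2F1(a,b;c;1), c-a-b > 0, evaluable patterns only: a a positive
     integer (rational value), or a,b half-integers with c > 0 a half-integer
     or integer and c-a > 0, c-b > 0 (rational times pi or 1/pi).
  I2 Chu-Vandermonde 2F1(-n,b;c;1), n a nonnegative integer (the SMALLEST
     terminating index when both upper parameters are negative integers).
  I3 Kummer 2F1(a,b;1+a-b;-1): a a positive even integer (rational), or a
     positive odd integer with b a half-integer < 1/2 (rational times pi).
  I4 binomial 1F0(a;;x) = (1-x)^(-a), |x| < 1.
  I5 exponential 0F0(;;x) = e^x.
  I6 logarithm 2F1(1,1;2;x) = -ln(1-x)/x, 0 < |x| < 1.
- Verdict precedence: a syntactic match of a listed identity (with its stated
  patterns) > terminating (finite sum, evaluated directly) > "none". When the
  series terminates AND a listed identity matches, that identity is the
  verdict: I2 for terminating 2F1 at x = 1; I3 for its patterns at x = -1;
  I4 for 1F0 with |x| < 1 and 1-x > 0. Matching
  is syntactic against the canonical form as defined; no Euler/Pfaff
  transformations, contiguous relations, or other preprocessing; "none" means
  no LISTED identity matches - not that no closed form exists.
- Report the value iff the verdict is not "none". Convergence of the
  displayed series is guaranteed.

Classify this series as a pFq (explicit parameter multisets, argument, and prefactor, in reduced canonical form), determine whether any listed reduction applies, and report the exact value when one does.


Structural cue: t_0 being -7/10, the running product (C = -7/10) telescopes to a rising factorial.
Consecutive-term ratio: r(k) = (-1) * (k-8/7) (k+6) / [(k+57/7) (k+1)] - rational in k. x = (-1); t_0 = -7/10; negate the roots.

x = -1 here; the reduced form reads 2F1, upper {-8/7, 6}, lower {57/7}, C = -7/10. Verdict: Kummer's theorem (I3) fires (x = -1; c = 57/7 equals 1+a-b for upper {-8/7, 6}: listed pattern). Value: -129/98.


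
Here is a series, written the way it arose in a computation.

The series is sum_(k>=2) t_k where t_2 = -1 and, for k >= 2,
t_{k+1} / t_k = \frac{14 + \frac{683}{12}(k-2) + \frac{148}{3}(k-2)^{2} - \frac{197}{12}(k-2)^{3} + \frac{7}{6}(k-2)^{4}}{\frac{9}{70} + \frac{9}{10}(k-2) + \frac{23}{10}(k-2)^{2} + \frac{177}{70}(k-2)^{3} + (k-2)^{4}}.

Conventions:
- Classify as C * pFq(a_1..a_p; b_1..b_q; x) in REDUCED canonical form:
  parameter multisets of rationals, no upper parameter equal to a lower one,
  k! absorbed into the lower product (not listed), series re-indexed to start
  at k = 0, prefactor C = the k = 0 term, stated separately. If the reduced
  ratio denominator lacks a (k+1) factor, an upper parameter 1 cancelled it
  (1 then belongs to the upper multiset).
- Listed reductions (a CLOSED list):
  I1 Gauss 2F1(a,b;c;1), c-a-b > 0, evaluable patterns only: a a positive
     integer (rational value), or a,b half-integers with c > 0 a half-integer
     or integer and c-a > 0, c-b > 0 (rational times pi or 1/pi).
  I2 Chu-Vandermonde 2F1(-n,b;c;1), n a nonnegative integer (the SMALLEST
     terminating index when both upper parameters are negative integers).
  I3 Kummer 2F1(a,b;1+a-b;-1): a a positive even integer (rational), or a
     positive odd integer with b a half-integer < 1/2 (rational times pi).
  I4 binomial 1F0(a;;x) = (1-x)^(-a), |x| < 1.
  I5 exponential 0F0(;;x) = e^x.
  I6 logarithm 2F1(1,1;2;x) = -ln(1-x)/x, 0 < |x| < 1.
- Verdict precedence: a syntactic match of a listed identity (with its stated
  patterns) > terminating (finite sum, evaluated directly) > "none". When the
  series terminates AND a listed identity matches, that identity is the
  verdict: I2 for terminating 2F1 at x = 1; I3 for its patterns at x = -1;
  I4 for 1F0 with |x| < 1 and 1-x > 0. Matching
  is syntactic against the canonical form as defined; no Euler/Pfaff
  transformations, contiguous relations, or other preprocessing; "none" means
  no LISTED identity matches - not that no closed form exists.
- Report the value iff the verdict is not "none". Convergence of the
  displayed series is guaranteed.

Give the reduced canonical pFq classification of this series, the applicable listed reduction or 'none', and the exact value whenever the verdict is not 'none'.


Structural cue: x = \frac{7}{6} and cancel k + 1/2 from the displayed ratio first; then C = -1.
Consecutive-term ratio: r(k) = \frac{7}{6} * (k-8) (k-7) / [(k+\frac{3}{5}) (k+1)] ; factor over Q: parameters, x = \frac{7}{6}, and C = -1.

With C = -1: the canonical form is 2F1(-8, -7; \frac{3}{5}; \frac{7}{6}). Verdict: terminating - upper parameter -7 makes this a finite sum (last index 7), evaluated exactly. Its exact value is -\frac{31463976656107}{1035798192}.


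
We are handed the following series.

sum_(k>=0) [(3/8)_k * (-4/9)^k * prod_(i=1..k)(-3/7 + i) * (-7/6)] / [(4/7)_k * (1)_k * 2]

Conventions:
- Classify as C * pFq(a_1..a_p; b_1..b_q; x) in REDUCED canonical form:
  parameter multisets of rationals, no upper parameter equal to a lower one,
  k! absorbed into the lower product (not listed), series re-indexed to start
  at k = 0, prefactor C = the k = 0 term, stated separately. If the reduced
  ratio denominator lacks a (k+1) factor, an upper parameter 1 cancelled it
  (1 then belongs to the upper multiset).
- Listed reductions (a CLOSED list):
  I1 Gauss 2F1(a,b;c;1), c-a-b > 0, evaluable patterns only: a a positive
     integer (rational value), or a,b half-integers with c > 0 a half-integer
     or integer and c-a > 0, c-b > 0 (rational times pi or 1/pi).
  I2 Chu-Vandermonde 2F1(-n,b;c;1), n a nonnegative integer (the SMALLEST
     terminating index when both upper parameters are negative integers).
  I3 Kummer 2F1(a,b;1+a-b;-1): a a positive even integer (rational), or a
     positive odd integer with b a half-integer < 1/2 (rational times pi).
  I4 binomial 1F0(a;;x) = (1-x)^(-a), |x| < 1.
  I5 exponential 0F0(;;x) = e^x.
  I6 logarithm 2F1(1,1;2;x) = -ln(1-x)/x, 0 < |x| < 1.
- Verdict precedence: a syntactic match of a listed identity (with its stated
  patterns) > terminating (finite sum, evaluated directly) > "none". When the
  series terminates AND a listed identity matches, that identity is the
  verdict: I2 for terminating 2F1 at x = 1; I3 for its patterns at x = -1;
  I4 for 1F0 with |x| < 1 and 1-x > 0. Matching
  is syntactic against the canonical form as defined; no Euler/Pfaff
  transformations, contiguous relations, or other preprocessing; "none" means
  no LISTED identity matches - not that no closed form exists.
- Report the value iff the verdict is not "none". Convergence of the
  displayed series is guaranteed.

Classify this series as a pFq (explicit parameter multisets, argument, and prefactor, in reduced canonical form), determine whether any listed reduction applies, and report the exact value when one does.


Structural cue: t_0 being -7/12, the parameter 4/7 appears in both the upper and lower lists and cancels.
Adjacent-term ratio: r(k) = (-4/9) * (k+3/8) / [(k+1)] ; factor over Q: parameters, x = (-4/9), and C = -7/12.

x = -4/9 here; the reduced form reads 1F0, upper {3/8}, lower {-}, C = -7/12. Verdict (x = -4/9): binomial (I4) applies (the 1F0 binomial series: exponent -3/8, x = -4/9). Exact value: (-7/12) * (13/9)^(-3/8).


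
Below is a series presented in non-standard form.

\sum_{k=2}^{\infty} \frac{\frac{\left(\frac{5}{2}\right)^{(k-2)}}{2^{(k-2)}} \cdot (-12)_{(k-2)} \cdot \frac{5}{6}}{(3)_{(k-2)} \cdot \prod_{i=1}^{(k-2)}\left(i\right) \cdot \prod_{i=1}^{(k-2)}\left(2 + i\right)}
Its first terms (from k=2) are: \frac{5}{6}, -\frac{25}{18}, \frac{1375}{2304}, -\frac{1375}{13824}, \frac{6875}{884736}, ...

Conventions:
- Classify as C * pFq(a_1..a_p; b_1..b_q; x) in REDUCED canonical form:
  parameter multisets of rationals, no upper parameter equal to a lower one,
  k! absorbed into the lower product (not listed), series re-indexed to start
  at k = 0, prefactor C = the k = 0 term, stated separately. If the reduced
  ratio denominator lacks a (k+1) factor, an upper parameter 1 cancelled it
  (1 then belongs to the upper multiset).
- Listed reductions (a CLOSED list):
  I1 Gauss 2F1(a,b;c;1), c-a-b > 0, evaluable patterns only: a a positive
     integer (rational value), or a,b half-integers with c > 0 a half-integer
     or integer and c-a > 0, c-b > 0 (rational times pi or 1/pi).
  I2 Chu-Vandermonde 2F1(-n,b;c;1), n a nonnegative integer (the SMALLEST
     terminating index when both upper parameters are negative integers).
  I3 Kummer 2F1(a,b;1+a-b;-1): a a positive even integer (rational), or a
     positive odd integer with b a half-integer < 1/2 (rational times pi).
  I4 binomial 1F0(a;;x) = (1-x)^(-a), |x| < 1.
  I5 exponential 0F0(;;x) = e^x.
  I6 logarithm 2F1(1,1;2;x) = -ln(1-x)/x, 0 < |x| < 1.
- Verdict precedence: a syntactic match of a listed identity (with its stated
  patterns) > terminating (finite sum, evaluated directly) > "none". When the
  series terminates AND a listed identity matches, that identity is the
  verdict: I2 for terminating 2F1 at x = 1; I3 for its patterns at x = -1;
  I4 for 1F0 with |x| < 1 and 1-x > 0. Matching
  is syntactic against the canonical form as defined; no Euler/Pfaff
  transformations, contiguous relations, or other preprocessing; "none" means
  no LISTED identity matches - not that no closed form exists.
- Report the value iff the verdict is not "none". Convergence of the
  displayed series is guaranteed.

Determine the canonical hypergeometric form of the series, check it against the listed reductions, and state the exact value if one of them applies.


Canonical form: C = \frac{5}{6} times 1F2 with upper {-12}, lower {3, 3}, x = \frac{5}{4}. Verdict: terminating. (-12)_k vanishes past k = 12, leaving a 13-term sum, computed directly. Sum: -\frac{15536999146455768713829595}{306018612550405143077584896}.

The tell: with t_0 = \frac{5}{6}, the lower running product (C = 5/6) is a rising factorial.
Consecutive-term ratio: r(k) = \frac{5}{4} * (k-12) / [(k+3) (k+3) (k+1)] - rational in k. x = \frac{5}{4}; t_0 = \frac{5}{6}; negate the roots.


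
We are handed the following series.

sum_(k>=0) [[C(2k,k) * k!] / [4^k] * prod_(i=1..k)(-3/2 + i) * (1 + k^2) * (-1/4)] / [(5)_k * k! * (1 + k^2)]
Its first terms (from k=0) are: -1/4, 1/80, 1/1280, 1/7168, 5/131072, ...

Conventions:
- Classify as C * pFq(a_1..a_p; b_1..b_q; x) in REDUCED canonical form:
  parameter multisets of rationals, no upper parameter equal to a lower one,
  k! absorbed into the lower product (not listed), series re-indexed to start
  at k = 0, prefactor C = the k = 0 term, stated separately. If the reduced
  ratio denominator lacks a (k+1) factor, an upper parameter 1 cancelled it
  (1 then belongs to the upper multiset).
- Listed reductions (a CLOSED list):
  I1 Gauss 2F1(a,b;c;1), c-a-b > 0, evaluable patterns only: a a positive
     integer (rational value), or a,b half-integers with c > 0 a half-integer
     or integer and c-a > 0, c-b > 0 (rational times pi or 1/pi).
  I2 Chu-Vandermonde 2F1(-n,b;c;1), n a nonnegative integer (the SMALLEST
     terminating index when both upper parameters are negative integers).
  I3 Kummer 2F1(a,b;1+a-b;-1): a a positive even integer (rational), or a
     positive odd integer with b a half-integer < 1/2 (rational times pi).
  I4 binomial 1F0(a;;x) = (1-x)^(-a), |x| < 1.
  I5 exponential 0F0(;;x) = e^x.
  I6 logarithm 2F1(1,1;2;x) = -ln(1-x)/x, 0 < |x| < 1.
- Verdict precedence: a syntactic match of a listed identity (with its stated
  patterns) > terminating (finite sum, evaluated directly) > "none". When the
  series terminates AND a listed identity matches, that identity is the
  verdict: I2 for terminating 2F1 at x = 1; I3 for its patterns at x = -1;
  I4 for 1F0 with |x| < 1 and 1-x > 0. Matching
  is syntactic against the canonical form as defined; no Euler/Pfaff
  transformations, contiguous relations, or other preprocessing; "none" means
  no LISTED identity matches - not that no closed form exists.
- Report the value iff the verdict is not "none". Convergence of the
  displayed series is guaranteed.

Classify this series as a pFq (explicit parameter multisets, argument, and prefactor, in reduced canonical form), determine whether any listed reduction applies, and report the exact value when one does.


With C = -1/4: the canonical form is 2F1(-1/2, 1/2; 5; 1). Verdict (x = 1): Gauss's theorem I1 (half-integer case) applies (x = 1; upper {-1/2, 1/2} half-integers, c = 5 in the evaluable pattern). Its exact value is (-8192/11025) / pi.

The tell: t_0 being -1/4, k^2 + 1 divides numerator and denominator alike; prefactor -1/4 after cancelling.
Consecutive-term ratio: r(k) = 1 * (k-1/2) (k+1/2) / [(k+5) (k+1)] - rational in k, leading ratio 1; with t_0 = -1/4, classification follows.


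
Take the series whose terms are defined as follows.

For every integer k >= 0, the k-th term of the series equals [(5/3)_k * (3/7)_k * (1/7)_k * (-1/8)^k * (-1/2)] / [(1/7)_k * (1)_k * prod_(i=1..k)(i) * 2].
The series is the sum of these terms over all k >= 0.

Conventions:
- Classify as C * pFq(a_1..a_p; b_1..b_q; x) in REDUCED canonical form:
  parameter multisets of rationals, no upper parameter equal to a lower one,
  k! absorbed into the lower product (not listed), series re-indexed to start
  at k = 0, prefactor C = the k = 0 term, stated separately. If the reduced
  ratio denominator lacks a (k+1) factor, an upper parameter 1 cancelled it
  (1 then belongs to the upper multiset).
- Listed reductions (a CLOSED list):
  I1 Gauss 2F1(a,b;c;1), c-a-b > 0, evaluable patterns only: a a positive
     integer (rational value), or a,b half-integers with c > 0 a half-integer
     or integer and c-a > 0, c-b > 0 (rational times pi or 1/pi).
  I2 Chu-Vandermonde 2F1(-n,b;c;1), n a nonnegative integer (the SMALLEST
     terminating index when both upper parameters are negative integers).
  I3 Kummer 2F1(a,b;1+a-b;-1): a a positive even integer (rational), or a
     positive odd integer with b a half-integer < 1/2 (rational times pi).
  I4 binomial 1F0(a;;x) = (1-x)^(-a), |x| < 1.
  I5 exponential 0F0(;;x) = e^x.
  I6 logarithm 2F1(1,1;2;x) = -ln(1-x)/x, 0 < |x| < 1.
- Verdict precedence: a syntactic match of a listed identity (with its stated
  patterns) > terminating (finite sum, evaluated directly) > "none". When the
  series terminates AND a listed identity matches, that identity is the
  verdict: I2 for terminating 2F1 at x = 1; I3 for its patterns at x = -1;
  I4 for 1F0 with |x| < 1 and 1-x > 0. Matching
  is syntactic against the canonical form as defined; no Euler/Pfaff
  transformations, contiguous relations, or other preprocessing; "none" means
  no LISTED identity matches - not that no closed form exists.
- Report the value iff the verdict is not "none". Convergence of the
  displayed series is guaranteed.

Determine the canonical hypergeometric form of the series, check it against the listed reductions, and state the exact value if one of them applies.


With C = -1/4: the canonical form is 2F1(3/7, 5/3; 1; -1/8). Verdict: none - at argument -1/8 the multisets {3/7, 5/3} ; {1} match no listed identity.

Structural cue: t_0 being -1/4, the lower running product (C = -1/4) is a rising factorial.
Ratio: r(k) = (-1/8) * (k+3/7) (k+5/3) / [(k+1) (k+1)] - poly over poly, x = (-1/8) from leading terms; C = -1/4 at k = 0.


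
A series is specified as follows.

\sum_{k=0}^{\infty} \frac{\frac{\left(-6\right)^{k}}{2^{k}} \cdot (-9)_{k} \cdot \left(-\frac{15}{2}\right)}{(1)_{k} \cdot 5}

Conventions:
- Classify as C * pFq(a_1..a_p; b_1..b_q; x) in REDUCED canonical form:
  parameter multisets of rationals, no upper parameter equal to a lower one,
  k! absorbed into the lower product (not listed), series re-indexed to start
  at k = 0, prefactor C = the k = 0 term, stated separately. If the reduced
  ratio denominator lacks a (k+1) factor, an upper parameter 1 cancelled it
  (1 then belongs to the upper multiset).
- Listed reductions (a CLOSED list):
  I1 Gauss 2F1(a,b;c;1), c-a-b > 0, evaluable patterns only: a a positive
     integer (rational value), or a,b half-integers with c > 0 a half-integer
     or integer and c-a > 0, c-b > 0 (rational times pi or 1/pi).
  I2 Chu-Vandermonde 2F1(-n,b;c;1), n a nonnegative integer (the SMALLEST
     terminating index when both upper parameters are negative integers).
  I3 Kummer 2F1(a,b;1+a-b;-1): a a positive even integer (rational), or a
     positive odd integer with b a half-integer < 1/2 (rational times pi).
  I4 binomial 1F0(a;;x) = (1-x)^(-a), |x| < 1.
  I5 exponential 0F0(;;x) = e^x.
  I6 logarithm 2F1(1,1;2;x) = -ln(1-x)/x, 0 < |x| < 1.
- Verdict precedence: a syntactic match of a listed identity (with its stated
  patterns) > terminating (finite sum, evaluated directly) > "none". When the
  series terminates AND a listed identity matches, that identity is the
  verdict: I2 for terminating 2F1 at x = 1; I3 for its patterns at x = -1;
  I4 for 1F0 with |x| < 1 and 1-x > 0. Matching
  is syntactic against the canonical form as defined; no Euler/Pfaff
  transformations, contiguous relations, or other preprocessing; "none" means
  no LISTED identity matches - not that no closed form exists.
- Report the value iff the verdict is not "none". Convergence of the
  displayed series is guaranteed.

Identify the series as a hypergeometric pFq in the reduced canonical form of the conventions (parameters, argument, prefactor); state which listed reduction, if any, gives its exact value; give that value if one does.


Classification (C = -\frac{3}{2}): 1F0 with upper {-9}, lower {-}, argument x = -3. Verdict: terminating. With -9 upstairs the series is a 10-term polynomial sum; evaluated term by term. Its exact value is -393216.

First insight: from the first term -\frac{3}{2}: (1)_k (prefactor -3/2) is k! itself.
Adjacent-term ratio: r(k) = -3 * (k-9) / [(k+1)] - rational in k. x = -3; t_0 = -\frac{3}{2}; negate the roots.


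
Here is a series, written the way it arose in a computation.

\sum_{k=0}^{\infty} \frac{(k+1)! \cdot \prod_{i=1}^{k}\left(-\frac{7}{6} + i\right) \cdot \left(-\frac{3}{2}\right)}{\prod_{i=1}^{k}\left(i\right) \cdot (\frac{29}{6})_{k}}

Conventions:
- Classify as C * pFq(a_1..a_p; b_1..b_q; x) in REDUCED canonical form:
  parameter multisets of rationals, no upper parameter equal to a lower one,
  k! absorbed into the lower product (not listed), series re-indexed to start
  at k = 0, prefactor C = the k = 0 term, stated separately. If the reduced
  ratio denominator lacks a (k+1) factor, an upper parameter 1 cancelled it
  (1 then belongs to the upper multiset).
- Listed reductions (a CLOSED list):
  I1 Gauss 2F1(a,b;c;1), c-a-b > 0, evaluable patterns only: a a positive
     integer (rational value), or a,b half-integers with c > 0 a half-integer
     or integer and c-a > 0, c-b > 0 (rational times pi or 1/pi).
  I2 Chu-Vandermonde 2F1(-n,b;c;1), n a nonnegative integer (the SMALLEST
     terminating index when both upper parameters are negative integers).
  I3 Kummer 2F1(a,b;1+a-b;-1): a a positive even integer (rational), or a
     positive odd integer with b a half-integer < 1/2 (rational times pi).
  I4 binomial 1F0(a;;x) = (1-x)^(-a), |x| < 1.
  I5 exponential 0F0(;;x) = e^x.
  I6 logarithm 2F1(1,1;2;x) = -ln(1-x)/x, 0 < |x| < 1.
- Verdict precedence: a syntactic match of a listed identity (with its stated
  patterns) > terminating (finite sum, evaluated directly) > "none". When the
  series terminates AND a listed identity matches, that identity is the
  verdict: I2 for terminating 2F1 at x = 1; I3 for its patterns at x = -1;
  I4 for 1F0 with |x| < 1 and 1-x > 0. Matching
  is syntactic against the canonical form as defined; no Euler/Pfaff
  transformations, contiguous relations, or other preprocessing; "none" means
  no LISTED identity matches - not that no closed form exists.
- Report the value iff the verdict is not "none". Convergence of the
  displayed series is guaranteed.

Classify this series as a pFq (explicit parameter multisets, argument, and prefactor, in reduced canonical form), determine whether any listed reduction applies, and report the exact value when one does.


The series (x = 1) is 2F1: upper {-\frac{1}{6}, 2}, lower {\frac{29}{6}}, prefactor -\frac{3}{2}. Verdict: Gauss's theorem (I1) fires (x = 1: the Gamma ratio telescopes since c-a-b = 3 > 0 and a = 2 in Z>0). Its exact value is -\frac{391}{288}.

Key step: x = 1 and the product of the first k integers (C = -3/2) is k!.
Term ratio: r(k) = 1 * (k-\frac{1}{6}) (k+2) / [(k+\frac{29}{6}) (k+1)] - poly over poly, x = 1 from leading terms; C = -\frac{3}{2} at k = 0.


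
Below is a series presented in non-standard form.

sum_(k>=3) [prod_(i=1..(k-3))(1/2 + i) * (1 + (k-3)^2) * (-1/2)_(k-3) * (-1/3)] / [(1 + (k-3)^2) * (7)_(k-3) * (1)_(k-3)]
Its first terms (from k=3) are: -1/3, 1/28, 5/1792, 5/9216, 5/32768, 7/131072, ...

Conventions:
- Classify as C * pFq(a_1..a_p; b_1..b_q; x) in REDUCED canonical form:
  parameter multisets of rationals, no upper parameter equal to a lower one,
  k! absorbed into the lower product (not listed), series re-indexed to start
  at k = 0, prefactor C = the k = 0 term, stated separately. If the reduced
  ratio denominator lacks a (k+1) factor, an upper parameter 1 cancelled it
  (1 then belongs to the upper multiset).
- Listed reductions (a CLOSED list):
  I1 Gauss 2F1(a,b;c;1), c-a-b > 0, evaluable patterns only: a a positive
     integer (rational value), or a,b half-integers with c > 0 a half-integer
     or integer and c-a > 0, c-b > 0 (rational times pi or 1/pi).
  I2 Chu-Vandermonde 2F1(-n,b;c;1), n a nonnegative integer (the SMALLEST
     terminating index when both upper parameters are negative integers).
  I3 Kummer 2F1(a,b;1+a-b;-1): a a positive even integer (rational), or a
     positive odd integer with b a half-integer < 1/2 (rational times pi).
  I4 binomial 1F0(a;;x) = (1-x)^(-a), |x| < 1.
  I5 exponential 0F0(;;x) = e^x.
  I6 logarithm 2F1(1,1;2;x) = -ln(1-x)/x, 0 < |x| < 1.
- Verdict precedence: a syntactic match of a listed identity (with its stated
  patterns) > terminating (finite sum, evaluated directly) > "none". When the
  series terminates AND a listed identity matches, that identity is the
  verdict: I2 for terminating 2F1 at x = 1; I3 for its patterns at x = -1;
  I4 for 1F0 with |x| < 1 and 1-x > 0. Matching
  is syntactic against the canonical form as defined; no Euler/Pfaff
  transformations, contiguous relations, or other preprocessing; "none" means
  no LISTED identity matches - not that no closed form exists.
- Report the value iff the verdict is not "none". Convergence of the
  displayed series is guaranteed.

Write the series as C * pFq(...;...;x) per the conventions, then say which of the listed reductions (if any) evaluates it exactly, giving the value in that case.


With C = -1/3: the canonical form is 2F1(-1/2, 3/2; 7; 1). Verdict: Gauss (I1, half-integer pattern) applies (x = 1; upper {-1/2, 3/2} half-integers, c = 7 in the evaluable pattern). Value: (-524288/567567) / pi.

Key step: x = 1 and (1)_k (prefactor -1/3) is k! itself.
Step ratio: r(k) = 1 * (k-1/2) (k+3/2) / [(k+7) (k+1)] - rational; roots negated = parameters, x = 1, C = -1/3.


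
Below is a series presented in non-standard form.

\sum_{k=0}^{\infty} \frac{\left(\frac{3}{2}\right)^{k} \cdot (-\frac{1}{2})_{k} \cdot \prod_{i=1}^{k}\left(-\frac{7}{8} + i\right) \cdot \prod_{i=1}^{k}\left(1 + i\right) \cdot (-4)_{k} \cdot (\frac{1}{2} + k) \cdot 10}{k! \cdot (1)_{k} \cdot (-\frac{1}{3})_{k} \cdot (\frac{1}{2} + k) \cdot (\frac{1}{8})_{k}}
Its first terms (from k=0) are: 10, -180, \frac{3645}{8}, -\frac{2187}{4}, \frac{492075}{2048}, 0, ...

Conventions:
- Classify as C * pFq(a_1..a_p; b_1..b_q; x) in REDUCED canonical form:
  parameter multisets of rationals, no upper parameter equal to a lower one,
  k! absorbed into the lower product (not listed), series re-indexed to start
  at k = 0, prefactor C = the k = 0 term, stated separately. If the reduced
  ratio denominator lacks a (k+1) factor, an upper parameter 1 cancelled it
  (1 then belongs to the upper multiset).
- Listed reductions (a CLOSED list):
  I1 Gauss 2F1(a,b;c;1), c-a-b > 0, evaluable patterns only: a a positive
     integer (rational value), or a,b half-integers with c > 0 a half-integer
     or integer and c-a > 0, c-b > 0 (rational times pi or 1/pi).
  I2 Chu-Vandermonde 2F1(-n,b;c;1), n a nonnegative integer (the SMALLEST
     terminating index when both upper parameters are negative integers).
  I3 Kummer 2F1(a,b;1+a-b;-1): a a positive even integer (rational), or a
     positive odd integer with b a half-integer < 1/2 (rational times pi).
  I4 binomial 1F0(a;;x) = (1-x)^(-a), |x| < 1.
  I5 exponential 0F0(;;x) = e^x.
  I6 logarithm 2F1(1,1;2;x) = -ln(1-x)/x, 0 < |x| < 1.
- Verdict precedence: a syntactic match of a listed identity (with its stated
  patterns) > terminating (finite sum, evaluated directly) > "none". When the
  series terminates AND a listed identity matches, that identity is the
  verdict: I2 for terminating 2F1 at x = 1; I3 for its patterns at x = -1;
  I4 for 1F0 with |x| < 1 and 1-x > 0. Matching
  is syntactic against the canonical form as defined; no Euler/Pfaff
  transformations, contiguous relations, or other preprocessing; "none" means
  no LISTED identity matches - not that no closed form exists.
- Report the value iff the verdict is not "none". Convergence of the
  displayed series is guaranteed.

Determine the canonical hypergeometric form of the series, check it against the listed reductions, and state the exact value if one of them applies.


With C = 10: the canonical form is 3F2(-4, -\frac{1}{2}, 2; -\frac{1}{3}, 1; \frac{3}{2}). Verdict: terminating - the sum ends at index 4 because -4 is a negative integer; exact evaluation follows. Exact value: -\frac{42709}{2048}.

Key observation: t_0 = 10 here, and the parameter 1/8 appears in both the upper and lower lists and cancels (alongside the other common factor).
Term ratio: r(k) = \frac{3}{2} * (k-4) (k-\frac{1}{2}) (k+2) / [(k-\frac{1}{3}) (k+1) (k+1)] - rational in k, leading ratio \frac{3}{2}; with t_0 = 10, classification follows.


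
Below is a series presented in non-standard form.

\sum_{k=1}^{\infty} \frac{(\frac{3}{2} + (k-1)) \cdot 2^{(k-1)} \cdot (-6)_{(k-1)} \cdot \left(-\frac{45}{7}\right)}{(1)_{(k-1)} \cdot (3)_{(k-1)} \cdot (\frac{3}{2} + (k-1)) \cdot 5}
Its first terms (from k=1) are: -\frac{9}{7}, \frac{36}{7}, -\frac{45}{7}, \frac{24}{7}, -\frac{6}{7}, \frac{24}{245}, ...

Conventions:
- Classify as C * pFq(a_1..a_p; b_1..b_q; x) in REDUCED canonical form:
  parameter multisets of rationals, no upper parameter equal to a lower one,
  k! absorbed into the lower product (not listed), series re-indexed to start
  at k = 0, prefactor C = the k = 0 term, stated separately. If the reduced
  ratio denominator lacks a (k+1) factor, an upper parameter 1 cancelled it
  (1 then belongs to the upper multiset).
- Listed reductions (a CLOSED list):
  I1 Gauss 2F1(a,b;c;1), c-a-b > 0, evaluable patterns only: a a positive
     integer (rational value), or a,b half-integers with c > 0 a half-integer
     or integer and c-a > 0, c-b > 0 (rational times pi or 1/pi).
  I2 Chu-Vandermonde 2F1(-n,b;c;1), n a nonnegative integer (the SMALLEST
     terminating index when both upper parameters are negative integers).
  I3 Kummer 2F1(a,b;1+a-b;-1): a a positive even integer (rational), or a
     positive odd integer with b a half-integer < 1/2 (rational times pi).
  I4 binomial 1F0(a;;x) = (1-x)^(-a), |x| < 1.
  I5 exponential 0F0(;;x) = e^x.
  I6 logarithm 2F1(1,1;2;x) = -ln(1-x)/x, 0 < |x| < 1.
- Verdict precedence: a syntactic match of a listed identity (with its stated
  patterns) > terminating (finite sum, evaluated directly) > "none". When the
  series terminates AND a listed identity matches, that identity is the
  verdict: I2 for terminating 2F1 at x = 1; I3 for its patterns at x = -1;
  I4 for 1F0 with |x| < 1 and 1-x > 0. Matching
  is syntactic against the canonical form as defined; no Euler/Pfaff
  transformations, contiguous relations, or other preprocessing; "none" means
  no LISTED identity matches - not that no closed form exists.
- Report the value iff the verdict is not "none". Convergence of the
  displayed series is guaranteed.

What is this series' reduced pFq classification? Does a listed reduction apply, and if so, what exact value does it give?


At argument 2: a 1F1 with upper {-6}, lower {3}, scaled by C = -\frac{9}{7}. Verdict: terminating. With -6 upstairs the series is a 7-term polynomial sum; evaluated term by term. Sum: \frac{23}{245}.

First insight: with t_0 = -\frac{9}{7}, (1)_k (prefactor -9/7) is k! itself.
Adjacent-term ratio: r(k) = 2 * (k-6) / [(k+3) (k+1)] ; factor over Q: parameters, x = 2, and C = -\frac{9}{7}.


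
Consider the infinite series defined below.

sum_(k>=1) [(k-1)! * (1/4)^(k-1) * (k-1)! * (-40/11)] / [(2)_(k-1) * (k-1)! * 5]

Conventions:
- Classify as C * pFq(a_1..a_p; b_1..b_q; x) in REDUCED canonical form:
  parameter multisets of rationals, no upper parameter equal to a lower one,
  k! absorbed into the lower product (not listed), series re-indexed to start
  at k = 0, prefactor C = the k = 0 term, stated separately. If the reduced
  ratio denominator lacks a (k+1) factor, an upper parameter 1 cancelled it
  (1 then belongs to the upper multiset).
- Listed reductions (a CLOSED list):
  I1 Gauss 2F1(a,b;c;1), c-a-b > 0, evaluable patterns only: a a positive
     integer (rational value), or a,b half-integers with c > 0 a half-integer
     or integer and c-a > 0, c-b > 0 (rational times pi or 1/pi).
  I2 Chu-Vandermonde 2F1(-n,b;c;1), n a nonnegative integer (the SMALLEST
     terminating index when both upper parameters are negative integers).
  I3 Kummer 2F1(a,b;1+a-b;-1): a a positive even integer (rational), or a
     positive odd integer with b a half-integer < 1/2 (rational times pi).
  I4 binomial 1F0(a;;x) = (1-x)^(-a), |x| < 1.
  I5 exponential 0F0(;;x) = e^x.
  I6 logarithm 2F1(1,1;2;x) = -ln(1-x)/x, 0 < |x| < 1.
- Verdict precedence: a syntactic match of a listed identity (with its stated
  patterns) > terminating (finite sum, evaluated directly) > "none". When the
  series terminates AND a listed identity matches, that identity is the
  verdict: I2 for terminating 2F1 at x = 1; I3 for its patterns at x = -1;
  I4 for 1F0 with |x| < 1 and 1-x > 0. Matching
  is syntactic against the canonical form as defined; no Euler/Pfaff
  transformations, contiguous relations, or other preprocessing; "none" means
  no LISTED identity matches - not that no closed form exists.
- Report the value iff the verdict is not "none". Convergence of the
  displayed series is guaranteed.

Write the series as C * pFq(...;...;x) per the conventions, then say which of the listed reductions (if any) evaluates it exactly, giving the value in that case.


Prefactor -8/11, argument 1/4: 2F1 with upper {1, 1} over lower {2}. Verdict: logarithm (I6) matches (the logarithm: parameters (1,1;2), x = 1/4). Exact value: (32/11) * ln(3/4).

Structural cue: from the first term -8/11: the factorial ratio (C = -8/11) (k+a-1)!/(a-1)! is a rising factorial (a)_k.
Ratio: r(k) = (1/4) * (k+1) (k+1) / [(k+2) (k+1)] ; factor over Q: parameters, x = (1/4), and C = -8/11.
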